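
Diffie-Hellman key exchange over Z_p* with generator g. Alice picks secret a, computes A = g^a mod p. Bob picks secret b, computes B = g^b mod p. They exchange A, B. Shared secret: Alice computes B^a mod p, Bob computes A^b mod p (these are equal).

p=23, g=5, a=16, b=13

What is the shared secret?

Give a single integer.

Answer: 9

Derivation:
A = 5^16 mod 23  (bits of 16 = 10000)
  bit 0 = 1: r = r^2 * 5 mod 23 = 1^2 * 5 = 1*5 = 5
  bit 1 = 0: r = r^2 mod 23 = 5^2 = 2
  bit 2 = 0: r = r^2 mod 23 = 2^2 = 4
  bit 3 = 0: r = r^2 mod 23 = 4^2 = 16
  bit 4 = 0: r = r^2 mod 23 = 16^2 = 3
  -> A = 3
B = 5^13 mod 23  (bits of 13 = 1101)
  bit 0 = 1: r = r^2 * 5 mod 23 = 1^2 * 5 = 1*5 = 5
  bit 1 = 1: r = r^2 * 5 mod 23 = 5^2 * 5 = 2*5 = 10
  bit 2 = 0: r = r^2 mod 23 = 10^2 = 8
  bit 3 = 1: r = r^2 * 5 mod 23 = 8^2 * 5 = 18*5 = 21
  -> B = 21
s = B^a = 21^16 mod 23  (bits of 16 = 10000)
  bit 0 = 1: r = r^2 * 21 mod 23 = 1^2 * 21 = 1*21 = 21
  bit 1 = 0: r = r^2 mod 23 = 21^2 = 4
  bit 2 = 0: r = r^2 mod 23 = 4^2 = 16
  bit 3 = 0: r = r^2 mod 23 = 16^2 = 3
  bit 4 = 0: r = r^2 mod 23 = 3^2 = 9
  -> s = B^a = 9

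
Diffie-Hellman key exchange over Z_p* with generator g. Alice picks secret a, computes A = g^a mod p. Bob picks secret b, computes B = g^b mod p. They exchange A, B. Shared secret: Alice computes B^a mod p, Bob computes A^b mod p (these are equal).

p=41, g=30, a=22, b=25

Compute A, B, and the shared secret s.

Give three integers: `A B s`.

A = 30^22 mod 41  (bits of 22 = 10110)
  bit 0 = 1: r = r^2 * 30 mod 41 = 1^2 * 30 = 1*30 = 30
  bit 1 = 0: r = r^2 mod 41 = 30^2 = 39
  bit 2 = 1: r = r^2 * 30 mod 41 = 39^2 * 30 = 4*30 = 38
  bit 3 = 1: r = r^2 * 30 mod 41 = 38^2 * 30 = 9*30 = 24
  bit 4 = 0: r = r^2 mod 41 = 24^2 = 2
  -> A = 2
B = 30^25 mod 41  (bits of 25 = 11001)
  bit 0 = 1: r = r^2 * 30 mod 41 = 1^2 * 30 = 1*30 = 30
  bit 1 = 1: r = r^2 * 30 mod 41 = 30^2 * 30 = 39*30 = 22
  bit 2 = 0: r = r^2 mod 41 = 22^2 = 33
  bit 3 = 0: r = r^2 mod 41 = 33^2 = 23
  bit 4 = 1: r = r^2 * 30 mod 41 = 23^2 * 30 = 37*30 = 3
  -> B = 3
s = B^a = 3^22 mod 41  (bits of 22 = 10110)
  bit 0 = 1: r = r^2 * 3 mod 41 = 1^2 * 3 = 1*3 = 3
  bit 1 = 0: r = r^2 mod 41 = 3^2 = 9
  bit 2 = 1: r = r^2 * 3 mod 41 = 9^2 * 3 = 40*3 = 38
  bit 3 = 1: r = r^2 * 3 mod 41 = 38^2 * 3 = 9*3 = 27
  bit 4 = 0: r = r^2 mod 41 = 27^2 = 32
  -> s = B^a = 32

Answer: 2 3 32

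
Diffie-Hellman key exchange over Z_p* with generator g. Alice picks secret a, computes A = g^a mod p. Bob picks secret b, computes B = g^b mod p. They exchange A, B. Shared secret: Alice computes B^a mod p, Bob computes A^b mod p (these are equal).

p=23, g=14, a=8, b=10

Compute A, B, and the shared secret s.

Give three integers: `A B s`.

Answer: 13 18 16

Derivation:
A = 14^8 mod 23  (bits of 8 = 1000)
  bit 0 = 1: r = r^2 * 14 mod 23 = 1^2 * 14 = 1*14 = 14
  bit 1 = 0: r = r^2 mod 23 = 14^2 = 12
  bit 2 = 0: r = r^2 mod 23 = 12^2 = 6
  bit 3 = 0: r = r^2 mod 23 = 6^2 = 13
  -> A = 13
B = 14^10 mod 23  (bits of 10 = 1010)
  bit 0 = 1: r = r^2 * 14 mod 23 = 1^2 * 14 = 1*14 = 14
  bit 1 = 0: r = r^2 mod 23 = 14^2 = 12
  bit 2 = 1: r = r^2 * 14 mod 23 = 12^2 * 14 = 6*14 = 15
  bit 3 = 0: r = r^2 mod 23 = 15^2 = 18
  -> B = 18
s = B^a = 18^8 mod 23  (bits of 8 = 1000)
  bit 0 = 1: r = r^2 * 18 mod 23 = 1^2 * 18 = 1*18 = 18
  bit 1 = 0: r = r^2 mod 23 = 18^2 = 2
  bit 2 = 0: r = r^2 mod 23 = 2^2 = 4
  bit 3 = 0: r = r^2 mod 23 = 4^2 = 16
  -> s = B^a = 16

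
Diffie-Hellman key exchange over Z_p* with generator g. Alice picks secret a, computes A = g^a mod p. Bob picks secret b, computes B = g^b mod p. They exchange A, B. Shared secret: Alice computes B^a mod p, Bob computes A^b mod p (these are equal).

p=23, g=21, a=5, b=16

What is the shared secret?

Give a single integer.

Answer: 8

Derivation:
A = 21^5 mod 23  (bits of 5 = 101)
  bit 0 = 1: r = r^2 * 21 mod 23 = 1^2 * 21 = 1*21 = 21
  bit 1 = 0: r = r^2 mod 23 = 21^2 = 4
  bit 2 = 1: r = r^2 * 21 mod 23 = 4^2 * 21 = 16*21 = 14
  -> A = 14
B = 21^16 mod 23  (bits of 16 = 10000)
  bit 0 = 1: r = r^2 * 21 mod 23 = 1^2 * 21 = 1*21 = 21
  bit 1 = 0: r = r^2 mod 23 = 21^2 = 4
  bit 2 = 0: r = r^2 mod 23 = 4^2 = 16
  bit 3 = 0: r = r^2 mod 23 = 16^2 = 3
  bit 4 = 0: r = r^2 mod 23 = 3^2 = 9
  -> B = 9
s = B^a = 9^5 mod 23  (bits of 5 = 101)
  bit 0 = 1: r = r^2 * 9 mod 23 = 1^2 * 9 = 1*9 = 9
  bit 1 = 0: r = r^2 mod 23 = 9^2 = 12
  bit 2 = 1: r = r^2 * 9 mod 23 = 12^2 * 9 = 6*9 = 8
  -> s = B^a = 8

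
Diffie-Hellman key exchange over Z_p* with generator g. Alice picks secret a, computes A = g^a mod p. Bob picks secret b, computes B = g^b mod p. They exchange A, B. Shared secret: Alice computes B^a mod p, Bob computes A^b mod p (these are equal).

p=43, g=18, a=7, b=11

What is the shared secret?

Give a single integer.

A = 18^7 mod 43  (bits of 7 = 111)
  bit 0 = 1: r = r^2 * 18 mod 43 = 1^2 * 18 = 1*18 = 18
  bit 1 = 1: r = r^2 * 18 mod 43 = 18^2 * 18 = 23*18 = 27
  bit 2 = 1: r = r^2 * 18 mod 43 = 27^2 * 18 = 41*18 = 7
  -> A = 7
B = 18^11 mod 43  (bits of 11 = 1011)
  bit 0 = 1: r = r^2 * 18 mod 43 = 1^2 * 18 = 1*18 = 18
  bit 1 = 0: r = r^2 mod 43 = 18^2 = 23
  bit 2 = 1: r = r^2 * 18 mod 43 = 23^2 * 18 = 13*18 = 19
  bit 3 = 1: r = r^2 * 18 mod 43 = 19^2 * 18 = 17*18 = 5
  -> B = 5
s = B^a = 5^7 mod 43  (bits of 7 = 111)
  bit 0 = 1: r = r^2 * 5 mod 43 = 1^2 * 5 = 1*5 = 5
  bit 1 = 1: r = r^2 * 5 mod 43 = 5^2 * 5 = 25*5 = 39
  bit 2 = 1: r = r^2 * 5 mod 43 = 39^2 * 5 = 16*5 = 37
  -> s = B^a = 37

Answer: 37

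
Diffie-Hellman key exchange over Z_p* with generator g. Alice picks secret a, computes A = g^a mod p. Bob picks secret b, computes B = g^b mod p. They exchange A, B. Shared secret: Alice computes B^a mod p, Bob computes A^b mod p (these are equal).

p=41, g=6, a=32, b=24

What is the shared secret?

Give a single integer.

A = 6^32 mod 41  (bits of 32 = 100000)
  bit 0 = 1: r = r^2 * 6 mod 41 = 1^2 * 6 = 1*6 = 6
  bit 1 = 0: r = r^2 mod 41 = 6^2 = 36
  bit 2 = 0: r = r^2 mod 41 = 36^2 = 25
  bit 3 = 0: r = r^2 mod 41 = 25^2 = 10
  bit 4 = 0: r = r^2 mod 41 = 10^2 = 18
  bit 5 = 0: r = r^2 mod 41 = 18^2 = 37
  -> A = 37
B = 6^24 mod 41  (bits of 24 = 11000)
  bit 0 = 1: r = r^2 * 6 mod 41 = 1^2 * 6 = 1*6 = 6
  bit 1 = 1: r = r^2 * 6 mod 41 = 6^2 * 6 = 36*6 = 11
  bit 2 = 0: r = r^2 mod 41 = 11^2 = 39
  bit 3 = 0: r = r^2 mod 41 = 39^2 = 4
  bit 4 = 0: r = r^2 mod 41 = 4^2 = 16
  -> B = 16
s = B^a = 16^32 mod 41  (bits of 32 = 100000)
  bit 0 = 1: r = r^2 * 16 mod 41 = 1^2 * 16 = 1*16 = 16
  bit 1 = 0: r = r^2 mod 41 = 16^2 = 10
  bit 2 = 0: r = r^2 mod 41 = 10^2 = 18
  bit 3 = 0: r = r^2 mod 41 = 18^2 = 37
  bit 4 = 0: r = r^2 mod 41 = 37^2 = 16
  bit 5 = 0: r = r^2 mod 41 = 16^2 = 10
  -> s = B^a = 10

Answer: 10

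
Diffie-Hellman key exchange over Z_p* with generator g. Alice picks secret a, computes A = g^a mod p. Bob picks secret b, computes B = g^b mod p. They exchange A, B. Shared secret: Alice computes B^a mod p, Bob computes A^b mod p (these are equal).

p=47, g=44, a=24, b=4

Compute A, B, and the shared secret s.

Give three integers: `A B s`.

A = 44^24 mod 47  (bits of 24 = 11000)
  bit 0 = 1: r = r^2 * 44 mod 47 = 1^2 * 44 = 1*44 = 44
  bit 1 = 1: r = r^2 * 44 mod 47 = 44^2 * 44 = 9*44 = 20
  bit 2 = 0: r = r^2 mod 47 = 20^2 = 24
  bit 3 = 0: r = r^2 mod 47 = 24^2 = 12
  bit 4 = 0: r = r^2 mod 47 = 12^2 = 3
  -> A = 3
B = 44^4 mod 47  (bits of 4 = 100)
  bit 0 = 1: r = r^2 * 44 mod 47 = 1^2 * 44 = 1*44 = 44
  bit 1 = 0: r = r^2 mod 47 = 44^2 = 9
  bit 2 = 0: r = r^2 mod 47 = 9^2 = 34
  -> B = 34
s = B^a = 34^24 mod 47  (bits of 24 = 11000)
  bit 0 = 1: r = r^2 * 34 mod 47 = 1^2 * 34 = 1*34 = 34
  bit 1 = 1: r = r^2 * 34 mod 47 = 34^2 * 34 = 28*34 = 12
  bit 2 = 0: r = r^2 mod 47 = 12^2 = 3
  bit 3 = 0: r = r^2 mod 47 = 3^2 = 9
  bit 4 = 0: r = r^2 mod 47 = 9^2 = 34
  -> s = B^a = 34

Answer: 3 34 34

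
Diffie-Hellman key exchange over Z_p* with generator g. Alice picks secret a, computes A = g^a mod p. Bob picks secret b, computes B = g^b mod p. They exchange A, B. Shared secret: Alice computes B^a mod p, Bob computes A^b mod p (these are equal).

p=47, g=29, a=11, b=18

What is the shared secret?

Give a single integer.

Answer: 36

Derivation:
A = 29^11 mod 47  (bits of 11 = 1011)
  bit 0 = 1: r = r^2 * 29 mod 47 = 1^2 * 29 = 1*29 = 29
  bit 1 = 0: r = r^2 mod 47 = 29^2 = 42
  bit 2 = 1: r = r^2 * 29 mod 47 = 42^2 * 29 = 25*29 = 20
  bit 3 = 1: r = r^2 * 29 mod 47 = 20^2 * 29 = 24*29 = 38
  -> A = 38
B = 29^18 mod 47  (bits of 18 = 10010)
  bit 0 = 1: r = r^2 * 29 mod 47 = 1^2 * 29 = 1*29 = 29
  bit 1 = 0: r = r^2 mod 47 = 29^2 = 42
  bit 2 = 0: r = r^2 mod 47 = 42^2 = 25
  bit 3 = 1: r = r^2 * 29 mod 47 = 25^2 * 29 = 14*29 = 30
  bit 4 = 0: r = r^2 mod 47 = 30^2 = 7
  -> B = 7
s = B^a = 7^11 mod 47  (bits of 11 = 1011)
  bit 0 = 1: r = r^2 * 7 mod 47 = 1^2 * 7 = 1*7 = 7
  bit 1 = 0: r = r^2 mod 47 = 7^2 = 2
  bit 2 = 1: r = r^2 * 7 mod 47 = 2^2 * 7 = 4*7 = 28
  bit 3 = 1: r = r^2 * 7 mod 47 = 28^2 * 7 = 32*7 = 36
  -> s = B^a = 36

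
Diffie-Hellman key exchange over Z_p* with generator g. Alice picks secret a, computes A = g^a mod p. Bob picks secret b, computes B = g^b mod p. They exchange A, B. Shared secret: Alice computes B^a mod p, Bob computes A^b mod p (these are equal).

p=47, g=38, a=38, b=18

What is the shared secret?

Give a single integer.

Answer: 4

Derivation:
A = 38^38 mod 47  (bits of 38 = 100110)
  bit 0 = 1: r = r^2 * 38 mod 47 = 1^2 * 38 = 1*38 = 38
  bit 1 = 0: r = r^2 mod 47 = 38^2 = 34
  bit 2 = 0: r = r^2 mod 47 = 34^2 = 28
  bit 3 = 1: r = r^2 * 38 mod 47 = 28^2 * 38 = 32*38 = 41
  bit 4 = 1: r = r^2 * 38 mod 47 = 41^2 * 38 = 36*38 = 5
  bit 5 = 0: r = r^2 mod 47 = 5^2 = 25
  -> A = 25
B = 38^18 mod 47  (bits of 18 = 10010)
  bit 0 = 1: r = r^2 * 38 mod 47 = 1^2 * 38 = 1*38 = 38
  bit 1 = 0: r = r^2 mod 47 = 38^2 = 34
  bit 2 = 0: r = r^2 mod 47 = 34^2 = 28
  bit 3 = 1: r = r^2 * 38 mod 47 = 28^2 * 38 = 32*38 = 41
  bit 4 = 0: r = r^2 mod 47 = 41^2 = 36
  -> B = 36
s = B^a = 36^38 mod 47  (bits of 38 = 100110)
  bit 0 = 1: r = r^2 * 36 mod 47 = 1^2 * 36 = 1*36 = 36
  bit 1 = 0: r = r^2 mod 47 = 36^2 = 27
  bit 2 = 0: r = r^2 mod 47 = 27^2 = 24
  bit 3 = 1: r = r^2 * 36 mod 47 = 24^2 * 36 = 12*36 = 9
  bit 4 = 1: r = r^2 * 36 mod 47 = 9^2 * 36 = 34*36 = 2
  bit 5 = 0: r = r^2 mod 47 = 2^2 = 4
  -> s = B^a = 4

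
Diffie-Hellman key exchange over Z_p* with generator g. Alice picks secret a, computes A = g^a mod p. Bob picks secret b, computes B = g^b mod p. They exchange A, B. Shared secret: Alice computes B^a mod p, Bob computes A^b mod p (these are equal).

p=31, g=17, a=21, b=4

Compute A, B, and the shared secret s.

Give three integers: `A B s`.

Answer: 23 7 4

Derivation:
A = 17^21 mod 31  (bits of 21 = 10101)
  bit 0 = 1: r = r^2 * 17 mod 31 = 1^2 * 17 = 1*17 = 17
  bit 1 = 0: r = r^2 mod 31 = 17^2 = 10
  bit 2 = 1: r = r^2 * 17 mod 31 = 10^2 * 17 = 7*17 = 26
  bit 3 = 0: r = r^2 mod 31 = 26^2 = 25
  bit 4 = 1: r = r^2 * 17 mod 31 = 25^2 * 17 = 5*17 = 23
  -> A = 23
B = 17^4 mod 31  (bits of 4 = 100)
  bit 0 = 1: r = r^2 * 17 mod 31 = 1^2 * 17 = 1*17 = 17
  bit 1 = 0: r = r^2 mod 31 = 17^2 = 10
  bit 2 = 0: r = r^2 mod 31 = 10^2 = 7
  -> B = 7
s = B^a = 7^21 mod 31  (bits of 21 = 10101)
  bit 0 = 1: r = r^2 * 7 mod 31 = 1^2 * 7 = 1*7 = 7
  bit 1 = 0: r = r^2 mod 31 = 7^2 = 18
  bit 2 = 1: r = r^2 * 7 mod 31 = 18^2 * 7 = 14*7 = 5
  bit 3 = 0: r = r^2 mod 31 = 5^2 = 25
  bit 4 = 1: r = r^2 * 7 mod 31 = 25^2 * 7 = 5*7 = 4
  -> s = B^a = 4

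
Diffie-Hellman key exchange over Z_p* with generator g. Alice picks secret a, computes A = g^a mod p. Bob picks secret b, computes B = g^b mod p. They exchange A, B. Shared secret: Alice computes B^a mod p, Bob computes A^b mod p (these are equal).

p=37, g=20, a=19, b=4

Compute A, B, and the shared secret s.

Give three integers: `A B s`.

Answer: 17 12 12

Derivation:
A = 20^19 mod 37  (bits of 19 = 10011)
  bit 0 = 1: r = r^2 * 20 mod 37 = 1^2 * 20 = 1*20 = 20
  bit 1 = 0: r = r^2 mod 37 = 20^2 = 30
  bit 2 = 0: r = r^2 mod 37 = 30^2 = 12
  bit 3 = 1: r = r^2 * 20 mod 37 = 12^2 * 20 = 33*20 = 31
  bit 4 = 1: r = r^2 * 20 mod 37 = 31^2 * 20 = 36*20 = 17
  -> A = 17
B = 20^4 mod 37  (bits of 4 = 100)
  bit 0 = 1: r = r^2 * 20 mod 37 = 1^2 * 20 = 1*20 = 20
  bit 1 = 0: r = r^2 mod 37 = 20^2 = 30
  bit 2 = 0: r = r^2 mod 37 = 30^2 = 12
  -> B = 12
s = B^a = 12^19 mod 37  (bits of 19 = 10011)
  bit 0 = 1: r = r^2 * 12 mod 37 = 1^2 * 12 = 1*12 = 12
  bit 1 = 0: r = r^2 mod 37 = 12^2 = 33
  bit 2 = 0: r = r^2 mod 37 = 33^2 = 16
  bit 3 = 1: r = r^2 * 12 mod 37 = 16^2 * 12 = 34*12 = 1
  bit 4 = 1: r = r^2 * 12 mod 37 = 1^2 * 12 = 1*12 = 12
  -> s = B^a = 12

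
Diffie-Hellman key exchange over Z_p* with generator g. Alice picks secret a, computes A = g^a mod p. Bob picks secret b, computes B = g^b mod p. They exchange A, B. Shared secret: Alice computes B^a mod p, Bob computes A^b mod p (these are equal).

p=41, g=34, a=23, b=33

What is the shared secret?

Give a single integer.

A = 34^23 mod 41  (bits of 23 = 10111)
  bit 0 = 1: r = r^2 * 34 mod 41 = 1^2 * 34 = 1*34 = 34
  bit 1 = 0: r = r^2 mod 41 = 34^2 = 8
  bit 2 = 1: r = r^2 * 34 mod 41 = 8^2 * 34 = 23*34 = 3
  bit 3 = 1: r = r^2 * 34 mod 41 = 3^2 * 34 = 9*34 = 19
  bit 4 = 1: r = r^2 * 34 mod 41 = 19^2 * 34 = 33*34 = 15
  -> A = 15
B = 34^33 mod 41  (bits of 33 = 100001)
  bit 0 = 1: r = r^2 * 34 mod 41 = 1^2 * 34 = 1*34 = 34
  bit 1 = 0: r = r^2 mod 41 = 34^2 = 8
  bit 2 = 0: r = r^2 mod 41 = 8^2 = 23
  bit 3 = 0: r = r^2 mod 41 = 23^2 = 37
  bit 4 = 0: r = r^2 mod 41 = 37^2 = 16
  bit 5 = 1: r = r^2 * 34 mod 41 = 16^2 * 34 = 10*34 = 12
  -> B = 12
s = B^a = 12^23 mod 41  (bits of 23 = 10111)
  bit 0 = 1: r = r^2 * 12 mod 41 = 1^2 * 12 = 1*12 = 12
  bit 1 = 0: r = r^2 mod 41 = 12^2 = 21
  bit 2 = 1: r = r^2 * 12 mod 41 = 21^2 * 12 = 31*12 = 3
  bit 3 = 1: r = r^2 * 12 mod 41 = 3^2 * 12 = 9*12 = 26
  bit 4 = 1: r = r^2 * 12 mod 41 = 26^2 * 12 = 20*12 = 35
  -> s = B^a = 35

Answer: 35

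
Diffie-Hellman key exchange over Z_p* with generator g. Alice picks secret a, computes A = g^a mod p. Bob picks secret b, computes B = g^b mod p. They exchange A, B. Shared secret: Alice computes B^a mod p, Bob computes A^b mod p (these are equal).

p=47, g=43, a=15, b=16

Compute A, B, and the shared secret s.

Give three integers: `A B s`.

A = 43^15 mod 47  (bits of 15 = 1111)
  bit 0 = 1: r = r^2 * 43 mod 47 = 1^2 * 43 = 1*43 = 43
  bit 1 = 1: r = r^2 * 43 mod 47 = 43^2 * 43 = 16*43 = 30
  bit 2 = 1: r = r^2 * 43 mod 47 = 30^2 * 43 = 7*43 = 19
  bit 3 = 1: r = r^2 * 43 mod 47 = 19^2 * 43 = 32*43 = 13
  -> A = 13
B = 43^16 mod 47  (bits of 16 = 10000)
  bit 0 = 1: r = r^2 * 43 mod 47 = 1^2 * 43 = 1*43 = 43
  bit 1 = 0: r = r^2 mod 47 = 43^2 = 16
  bit 2 = 0: r = r^2 mod 47 = 16^2 = 21
  bit 3 = 0: r = r^2 mod 47 = 21^2 = 18
  bit 4 = 0: r = r^2 mod 47 = 18^2 = 42
  -> B = 42
s = B^a = 42^15 mod 47  (bits of 15 = 1111)
  bit 0 = 1: r = r^2 * 42 mod 47 = 1^2 * 42 = 1*42 = 42
  bit 1 = 1: r = r^2 * 42 mod 47 = 42^2 * 42 = 25*42 = 16
  bit 2 = 1: r = r^2 * 42 mod 47 = 16^2 * 42 = 21*42 = 36
  bit 3 = 1: r = r^2 * 42 mod 47 = 36^2 * 42 = 27*42 = 6
  -> s = B^a = 6

Answer: 13 42 6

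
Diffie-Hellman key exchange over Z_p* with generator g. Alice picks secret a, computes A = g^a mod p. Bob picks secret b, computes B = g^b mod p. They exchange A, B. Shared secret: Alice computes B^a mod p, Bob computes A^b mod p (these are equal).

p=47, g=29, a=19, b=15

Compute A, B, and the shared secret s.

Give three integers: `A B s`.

A = 29^19 mod 47  (bits of 19 = 10011)
  bit 0 = 1: r = r^2 * 29 mod 47 = 1^2 * 29 = 1*29 = 29
  bit 1 = 0: r = r^2 mod 47 = 29^2 = 42
  bit 2 = 0: r = r^2 mod 47 = 42^2 = 25
  bit 3 = 1: r = r^2 * 29 mod 47 = 25^2 * 29 = 14*29 = 30
  bit 4 = 1: r = r^2 * 29 mod 47 = 30^2 * 29 = 7*29 = 15
  -> A = 15
B = 29^15 mod 47  (bits of 15 = 1111)
  bit 0 = 1: r = r^2 * 29 mod 47 = 1^2 * 29 = 1*29 = 29
  bit 1 = 1: r = r^2 * 29 mod 47 = 29^2 * 29 = 42*29 = 43
  bit 2 = 1: r = r^2 * 29 mod 47 = 43^2 * 29 = 16*29 = 41
  bit 3 = 1: r = r^2 * 29 mod 47 = 41^2 * 29 = 36*29 = 10
  -> B = 10
s = B^a = 10^19 mod 47  (bits of 19 = 10011)
  bit 0 = 1: r = r^2 * 10 mod 47 = 1^2 * 10 = 1*10 = 10
  bit 1 = 0: r = r^2 mod 47 = 10^2 = 6
  bit 2 = 0: r = r^2 mod 47 = 6^2 = 36
  bit 3 = 1: r = r^2 * 10 mod 47 = 36^2 * 10 = 27*10 = 35
  bit 4 = 1: r = r^2 * 10 mod 47 = 35^2 * 10 = 3*10 = 30
  -> s = B^a = 30

Answer: 15 10 30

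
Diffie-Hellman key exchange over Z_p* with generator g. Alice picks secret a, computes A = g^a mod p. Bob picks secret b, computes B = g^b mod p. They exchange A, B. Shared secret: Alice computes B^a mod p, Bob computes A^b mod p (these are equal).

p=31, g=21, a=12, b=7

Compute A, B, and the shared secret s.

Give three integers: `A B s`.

Answer: 4 11 16

Derivation:
A = 21^12 mod 31  (bits of 12 = 1100)
  bit 0 = 1: r = r^2 * 21 mod 31 = 1^2 * 21 = 1*21 = 21
  bit 1 = 1: r = r^2 * 21 mod 31 = 21^2 * 21 = 7*21 = 23
  bit 2 = 0: r = r^2 mod 31 = 23^2 = 2
  bit 3 = 0: r = r^2 mod 31 = 2^2 = 4
  -> A = 4
B = 21^7 mod 31  (bits of 7 = 111)
  bit 0 = 1: r = r^2 * 21 mod 31 = 1^2 * 21 = 1*21 = 21
  bit 1 = 1: r = r^2 * 21 mod 31 = 21^2 * 21 = 7*21 = 23
  bit 2 = 1: r = r^2 * 21 mod 31 = 23^2 * 21 = 2*21 = 11
  -> B = 11
s = B^a = 11^12 mod 31  (bits of 12 = 1100)
  bit 0 = 1: r = r^2 * 11 mod 31 = 1^2 * 11 = 1*11 = 11
  bit 1 = 1: r = r^2 * 11 mod 31 = 11^2 * 11 = 28*11 = 29
  bit 2 = 0: r = r^2 mod 31 = 29^2 = 4
  bit 3 = 0: r = r^2 mod 31 = 4^2 = 16
  -> s = B^a = 16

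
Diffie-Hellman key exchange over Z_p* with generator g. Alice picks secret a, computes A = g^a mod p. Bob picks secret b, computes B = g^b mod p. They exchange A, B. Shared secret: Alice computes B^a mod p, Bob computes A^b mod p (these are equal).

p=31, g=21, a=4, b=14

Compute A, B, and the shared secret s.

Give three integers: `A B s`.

Answer: 18 28 19

Derivation:
A = 21^4 mod 31  (bits of 4 = 100)
  bit 0 = 1: r = r^2 * 21 mod 31 = 1^2 * 21 = 1*21 = 21
  bit 1 = 0: r = r^2 mod 31 = 21^2 = 7
  bit 2 = 0: r = r^2 mod 31 = 7^2 = 18
  -> A = 18
B = 21^14 mod 31  (bits of 14 = 1110)
  bit 0 = 1: r = r^2 * 21 mod 31 = 1^2 * 21 = 1*21 = 21
  bit 1 = 1: r = r^2 * 21 mod 31 = 21^2 * 21 = 7*21 = 23
  bit 2 = 1: r = r^2 * 21 mod 31 = 23^2 * 21 = 2*21 = 11
  bit 3 = 0: r = r^2 mod 31 = 11^2 = 28
  -> B = 28
s = B^a = 28^4 mod 31  (bits of 4 = 100)
  bit 0 = 1: r = r^2 * 28 mod 31 = 1^2 * 28 = 1*28 = 28
  bit 1 = 0: r = r^2 mod 31 = 28^2 = 9
  bit 2 = 0: r = r^2 mod 31 = 9^2 = 19
  -> s = B^a = 19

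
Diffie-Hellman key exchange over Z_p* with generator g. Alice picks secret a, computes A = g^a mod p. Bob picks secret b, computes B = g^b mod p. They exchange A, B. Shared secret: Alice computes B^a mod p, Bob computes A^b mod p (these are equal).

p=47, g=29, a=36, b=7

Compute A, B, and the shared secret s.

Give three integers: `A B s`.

Answer: 2 41 34

Derivation:
A = 29^36 mod 47  (bits of 36 = 100100)
  bit 0 = 1: r = r^2 * 29 mod 47 = 1^2 * 29 = 1*29 = 29
  bit 1 = 0: r = r^2 mod 47 = 29^2 = 42
  bit 2 = 0: r = r^2 mod 47 = 42^2 = 25
  bit 3 = 1: r = r^2 * 29 mod 47 = 25^2 * 29 = 14*29 = 30
  bit 4 = 0: r = r^2 mod 47 = 30^2 = 7
  bit 5 = 0: r = r^2 mod 47 = 7^2 = 2
  -> A = 2
B = 29^7 mod 47  (bits of 7 = 111)
  bit 0 = 1: r = r^2 * 29 mod 47 = 1^2 * 29 = 1*29 = 29
  bit 1 = 1: r = r^2 * 29 mod 47 = 29^2 * 29 = 42*29 = 43
  bit 2 = 1: r = r^2 * 29 mod 47 = 43^2 * 29 = 16*29 = 41
  -> B = 41
s = B^a = 41^36 mod 47  (bits of 36 = 100100)
  bit 0 = 1: r = r^2 * 41 mod 47 = 1^2 * 41 = 1*41 = 41
  bit 1 = 0: r = r^2 mod 47 = 41^2 = 36
  bit 2 = 0: r = r^2 mod 47 = 36^2 = 27
  bit 3 = 1: r = r^2 * 41 mod 47 = 27^2 * 41 = 24*41 = 44
  bit 4 = 0: r = r^2 mod 47 = 44^2 = 9
  bit 5 = 0: r = r^2 mod 47 = 9^2 = 34
  -> s = B^a = 34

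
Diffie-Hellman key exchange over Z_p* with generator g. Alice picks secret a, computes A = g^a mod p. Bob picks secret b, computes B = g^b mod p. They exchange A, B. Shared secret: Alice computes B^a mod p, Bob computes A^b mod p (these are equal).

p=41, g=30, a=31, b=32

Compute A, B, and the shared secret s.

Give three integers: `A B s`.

A = 30^31 mod 41  (bits of 31 = 11111)
  bit 0 = 1: r = r^2 * 30 mod 41 = 1^2 * 30 = 1*30 = 30
  bit 1 = 1: r = r^2 * 30 mod 41 = 30^2 * 30 = 39*30 = 22
  bit 2 = 1: r = r^2 * 30 mod 41 = 22^2 * 30 = 33*30 = 6
  bit 3 = 1: r = r^2 * 30 mod 41 = 6^2 * 30 = 36*30 = 14
  bit 4 = 1: r = r^2 * 30 mod 41 = 14^2 * 30 = 32*30 = 17
  -> A = 17
B = 30^32 mod 41  (bits of 32 = 100000)
  bit 0 = 1: r = r^2 * 30 mod 41 = 1^2 * 30 = 1*30 = 30
  bit 1 = 0: r = r^2 mod 41 = 30^2 = 39
  bit 2 = 0: r = r^2 mod 41 = 39^2 = 4
  bit 3 = 0: r = r^2 mod 41 = 4^2 = 16
  bit 4 = 0: r = r^2 mod 41 = 16^2 = 10
  bit 5 = 0: r = r^2 mod 41 = 10^2 = 18
  -> B = 18
s = B^a = 18^31 mod 41  (bits of 31 = 11111)
  bit 0 = 1: r = r^2 * 18 mod 41 = 1^2 * 18 = 1*18 = 18
  bit 1 = 1: r = r^2 * 18 mod 41 = 18^2 * 18 = 37*18 = 10
  bit 2 = 1: r = r^2 * 18 mod 41 = 10^2 * 18 = 18*18 = 37
  bit 3 = 1: r = r^2 * 18 mod 41 = 37^2 * 18 = 16*18 = 1
  bit 4 = 1: r = r^2 * 18 mod 41 = 1^2 * 18 = 1*18 = 18
  -> s = B^a = 18

Answer: 17 18 18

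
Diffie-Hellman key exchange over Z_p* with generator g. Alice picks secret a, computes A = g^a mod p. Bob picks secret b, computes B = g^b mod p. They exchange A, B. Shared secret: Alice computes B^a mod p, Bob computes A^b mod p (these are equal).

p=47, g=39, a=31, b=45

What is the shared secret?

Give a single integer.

A = 39^31 mod 47  (bits of 31 = 11111)
  bit 0 = 1: r = r^2 * 39 mod 47 = 1^2 * 39 = 1*39 = 39
  bit 1 = 1: r = r^2 * 39 mod 47 = 39^2 * 39 = 17*39 = 5
  bit 2 = 1: r = r^2 * 39 mod 47 = 5^2 * 39 = 25*39 = 35
  bit 3 = 1: r = r^2 * 39 mod 47 = 35^2 * 39 = 3*39 = 23
  bit 4 = 1: r = r^2 * 39 mod 47 = 23^2 * 39 = 12*39 = 45
  -> A = 45
B = 39^45 mod 47  (bits of 45 = 101101)
  bit 0 = 1: r = r^2 * 39 mod 47 = 1^2 * 39 = 1*39 = 39
  bit 1 = 0: r = r^2 mod 47 = 39^2 = 17
  bit 2 = 1: r = r^2 * 39 mod 47 = 17^2 * 39 = 7*39 = 38
  bit 3 = 1: r = r^2 * 39 mod 47 = 38^2 * 39 = 34*39 = 10
  bit 4 = 0: r = r^2 mod 47 = 10^2 = 6
  bit 5 = 1: r = r^2 * 39 mod 47 = 6^2 * 39 = 36*39 = 41
  -> B = 41
s = B^a = 41^31 mod 47  (bits of 31 = 11111)
  bit 0 = 1: r = r^2 * 41 mod 47 = 1^2 * 41 = 1*41 = 41
  bit 1 = 1: r = r^2 * 41 mod 47 = 41^2 * 41 = 36*41 = 19
  bit 2 = 1: r = r^2 * 41 mod 47 = 19^2 * 41 = 32*41 = 43
  bit 3 = 1: r = r^2 * 41 mod 47 = 43^2 * 41 = 16*41 = 45
  bit 4 = 1: r = r^2 * 41 mod 47 = 45^2 * 41 = 4*41 = 23
  -> s = B^a = 23

Answer: 23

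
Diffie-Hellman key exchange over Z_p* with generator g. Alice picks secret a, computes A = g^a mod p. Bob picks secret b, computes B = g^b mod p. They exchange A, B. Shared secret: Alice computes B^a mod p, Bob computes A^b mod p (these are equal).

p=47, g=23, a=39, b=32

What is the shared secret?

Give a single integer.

Answer: 36

Derivation:
A = 23^39 mod 47  (bits of 39 = 100111)
  bit 0 = 1: r = r^2 * 23 mod 47 = 1^2 * 23 = 1*23 = 23
  bit 1 = 0: r = r^2 mod 47 = 23^2 = 12
  bit 2 = 0: r = r^2 mod 47 = 12^2 = 3
  bit 3 = 1: r = r^2 * 23 mod 47 = 3^2 * 23 = 9*23 = 19
  bit 4 = 1: r = r^2 * 23 mod 47 = 19^2 * 23 = 32*23 = 31
  bit 5 = 1: r = r^2 * 23 mod 47 = 31^2 * 23 = 21*23 = 13
  -> A = 13
B = 23^32 mod 47  (bits of 32 = 100000)
  bit 0 = 1: r = r^2 * 23 mod 47 = 1^2 * 23 = 1*23 = 23
  bit 1 = 0: r = r^2 mod 47 = 23^2 = 12
  bit 2 = 0: r = r^2 mod 47 = 12^2 = 3
  bit 3 = 0: r = r^2 mod 47 = 3^2 = 9
  bit 4 = 0: r = r^2 mod 47 = 9^2 = 34
  bit 5 = 0: r = r^2 mod 47 = 34^2 = 28
  -> B = 28
s = B^a = 28^39 mod 47  (bits of 39 = 100111)
  bit 0 = 1: r = r^2 * 28 mod 47 = 1^2 * 28 = 1*28 = 28
  bit 1 = 0: r = r^2 mod 47 = 28^2 = 32
  bit 2 = 0: r = r^2 mod 47 = 32^2 = 37
  bit 3 = 1: r = r^2 * 28 mod 47 = 37^2 * 28 = 6*28 = 27
  bit 4 = 1: r = r^2 * 28 mod 47 = 27^2 * 28 = 24*28 = 14
  bit 5 = 1: r = r^2 * 28 mod 47 = 14^2 * 28 = 8*28 = 36
  -> s = B^a = 36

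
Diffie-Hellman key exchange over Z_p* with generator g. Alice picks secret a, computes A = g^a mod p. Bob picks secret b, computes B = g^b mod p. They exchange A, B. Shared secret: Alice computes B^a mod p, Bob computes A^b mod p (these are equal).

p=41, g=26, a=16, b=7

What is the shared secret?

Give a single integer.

Answer: 16

Derivation:
A = 26^16 mod 41  (bits of 16 = 10000)
  bit 0 = 1: r = r^2 * 26 mod 41 = 1^2 * 26 = 1*26 = 26
  bit 1 = 0: r = r^2 mod 41 = 26^2 = 20
  bit 2 = 0: r = r^2 mod 41 = 20^2 = 31
  bit 3 = 0: r = r^2 mod 41 = 31^2 = 18
  bit 4 = 0: r = r^2 mod 41 = 18^2 = 37
  -> A = 37
B = 26^7 mod 41  (bits of 7 = 111)
  bit 0 = 1: r = r^2 * 26 mod 41 = 1^2 * 26 = 1*26 = 26
  bit 1 = 1: r = r^2 * 26 mod 41 = 26^2 * 26 = 20*26 = 28
  bit 2 = 1: r = r^2 * 26 mod 41 = 28^2 * 26 = 5*26 = 7
  -> B = 7
s = B^a = 7^16 mod 41  (bits of 16 = 10000)
  bit 0 = 1: r = r^2 * 7 mod 41 = 1^2 * 7 = 1*7 = 7
  bit 1 = 0: r = r^2 mod 41 = 7^2 = 8
  bit 2 = 0: r = r^2 mod 41 = 8^2 = 23
  bit 3 = 0: r = r^2 mod 41 = 23^2 = 37
  bit 4 = 0: r = r^2 mod 41 = 37^2 = 16
  -> s = B^a = 16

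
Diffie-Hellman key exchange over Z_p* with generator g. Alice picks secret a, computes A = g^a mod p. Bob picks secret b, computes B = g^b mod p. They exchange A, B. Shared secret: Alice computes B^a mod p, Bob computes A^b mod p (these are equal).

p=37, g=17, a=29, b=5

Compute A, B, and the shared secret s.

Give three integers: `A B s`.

A = 17^29 mod 37  (bits of 29 = 11101)
  bit 0 = 1: r = r^2 * 17 mod 37 = 1^2 * 17 = 1*17 = 17
  bit 1 = 1: r = r^2 * 17 mod 37 = 17^2 * 17 = 30*17 = 29
  bit 2 = 1: r = r^2 * 17 mod 37 = 29^2 * 17 = 27*17 = 15
  bit 3 = 0: r = r^2 mod 37 = 15^2 = 3
  bit 4 = 1: r = r^2 * 17 mod 37 = 3^2 * 17 = 9*17 = 5
  -> A = 5
B = 17^5 mod 37  (bits of 5 = 101)
  bit 0 = 1: r = r^2 * 17 mod 37 = 1^2 * 17 = 1*17 = 17
  bit 1 = 0: r = r^2 mod 37 = 17^2 = 30
  bit 2 = 1: r = r^2 * 17 mod 37 = 30^2 * 17 = 12*17 = 19
  -> B = 19
s = B^a = 19^29 mod 37  (bits of 29 = 11101)
  bit 0 = 1: r = r^2 * 19 mod 37 = 1^2 * 19 = 1*19 = 19
  bit 1 = 1: r = r^2 * 19 mod 37 = 19^2 * 19 = 28*19 = 14
  bit 2 = 1: r = r^2 * 19 mod 37 = 14^2 * 19 = 11*19 = 24
  bit 3 = 0: r = r^2 mod 37 = 24^2 = 21
  bit 4 = 1: r = r^2 * 19 mod 37 = 21^2 * 19 = 34*19 = 17
  -> s = B^a = 17

Answer: 5 19 17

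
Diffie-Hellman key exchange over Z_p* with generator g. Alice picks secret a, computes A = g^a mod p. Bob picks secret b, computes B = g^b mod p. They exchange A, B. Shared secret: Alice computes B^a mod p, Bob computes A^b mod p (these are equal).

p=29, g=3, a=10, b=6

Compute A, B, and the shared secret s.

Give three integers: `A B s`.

Answer: 5 4 23

Derivation:
A = 3^10 mod 29  (bits of 10 = 1010)
  bit 0 = 1: r = r^2 * 3 mod 29 = 1^2 * 3 = 1*3 = 3
  bit 1 = 0: r = r^2 mod 29 = 3^2 = 9
  bit 2 = 1: r = r^2 * 3 mod 29 = 9^2 * 3 = 23*3 = 11
  bit 3 = 0: r = r^2 mod 29 = 11^2 = 5
  -> A = 5
B = 3^6 mod 29  (bits of 6 = 110)
  bit 0 = 1: r = r^2 * 3 mod 29 = 1^2 * 3 = 1*3 = 3
  bit 1 = 1: r = r^2 * 3 mod 29 = 3^2 * 3 = 9*3 = 27
  bit 2 = 0: r = r^2 mod 29 = 27^2 = 4
  -> B = 4
s = B^a = 4^10 mod 29  (bits of 10 = 1010)
  bit 0 = 1: r = r^2 * 4 mod 29 = 1^2 * 4 = 1*4 = 4
  bit 1 = 0: r = r^2 mod 29 = 4^2 = 16
  bit 2 = 1: r = r^2 * 4 mod 29 = 16^2 * 4 = 24*4 = 9
  bit 3 = 0: r = r^2 mod 29 = 9^2 = 23
  -> s = B^a = 23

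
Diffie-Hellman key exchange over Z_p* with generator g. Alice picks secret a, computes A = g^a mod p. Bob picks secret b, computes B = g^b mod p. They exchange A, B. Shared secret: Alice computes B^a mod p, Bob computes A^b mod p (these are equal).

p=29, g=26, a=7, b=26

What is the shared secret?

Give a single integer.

Answer: 28

Derivation:
A = 26^7 mod 29  (bits of 7 = 111)
  bit 0 = 1: r = r^2 * 26 mod 29 = 1^2 * 26 = 1*26 = 26
  bit 1 = 1: r = r^2 * 26 mod 29 = 26^2 * 26 = 9*26 = 2
  bit 2 = 1: r = r^2 * 26 mod 29 = 2^2 * 26 = 4*26 = 17
  -> A = 17
B = 26^26 mod 29  (bits of 26 = 11010)
  bit 0 = 1: r = r^2 * 26 mod 29 = 1^2 * 26 = 1*26 = 26
  bit 1 = 1: r = r^2 * 26 mod 29 = 26^2 * 26 = 9*26 = 2
  bit 2 = 0: r = r^2 mod 29 = 2^2 = 4
  bit 3 = 1: r = r^2 * 26 mod 29 = 4^2 * 26 = 16*26 = 10
  bit 4 = 0: r = r^2 mod 29 = 10^2 = 13
  -> B = 13
s = B^a = 13^7 mod 29  (bits of 7 = 111)
  bit 0 = 1: r = r^2 * 13 mod 29 = 1^2 * 13 = 1*13 = 13
  bit 1 = 1: r = r^2 * 13 mod 29 = 13^2 * 13 = 24*13 = 22
  bit 2 = 1: r = r^2 * 13 mod 29 = 22^2 * 13 = 20*13 = 28
  -> s = B^a = 28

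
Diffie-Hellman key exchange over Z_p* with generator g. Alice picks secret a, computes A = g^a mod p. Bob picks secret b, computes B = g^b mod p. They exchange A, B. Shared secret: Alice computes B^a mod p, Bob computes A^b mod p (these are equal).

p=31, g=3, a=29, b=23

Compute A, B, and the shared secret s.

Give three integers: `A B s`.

A = 3^29 mod 31  (bits of 29 = 11101)
  bit 0 = 1: r = r^2 * 3 mod 31 = 1^2 * 3 = 1*3 = 3
  bit 1 = 1: r = r^2 * 3 mod 31 = 3^2 * 3 = 9*3 = 27
  bit 2 = 1: r = r^2 * 3 mod 31 = 27^2 * 3 = 16*3 = 17
  bit 3 = 0: r = r^2 mod 31 = 17^2 = 10
  bit 4 = 1: r = r^2 * 3 mod 31 = 10^2 * 3 = 7*3 = 21
  -> A = 21
B = 3^23 mod 31  (bits of 23 = 10111)
  bit 0 = 1: r = r^2 * 3 mod 31 = 1^2 * 3 = 1*3 = 3
  bit 1 = 0: r = r^2 mod 31 = 3^2 = 9
  bit 2 = 1: r = r^2 * 3 mod 31 = 9^2 * 3 = 19*3 = 26
  bit 3 = 1: r = r^2 * 3 mod 31 = 26^2 * 3 = 25*3 = 13
  bit 4 = 1: r = r^2 * 3 mod 31 = 13^2 * 3 = 14*3 = 11
  -> B = 11
s = B^a = 11^29 mod 31  (bits of 29 = 11101)
  bit 0 = 1: r = r^2 * 11 mod 31 = 1^2 * 11 = 1*11 = 11
  bit 1 = 1: r = r^2 * 11 mod 31 = 11^2 * 11 = 28*11 = 29
  bit 2 = 1: r = r^2 * 11 mod 31 = 29^2 * 11 = 4*11 = 13
  bit 3 = 0: r = r^2 mod 31 = 13^2 = 14
  bit 4 = 1: r = r^2 * 11 mod 31 = 14^2 * 11 = 10*11 = 17
  -> s = B^a = 17

Answer: 21 11 17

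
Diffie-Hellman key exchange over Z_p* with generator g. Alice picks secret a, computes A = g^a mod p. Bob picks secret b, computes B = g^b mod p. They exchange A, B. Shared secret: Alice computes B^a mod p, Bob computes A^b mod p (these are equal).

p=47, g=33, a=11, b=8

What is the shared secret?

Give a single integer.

Answer: 36

Derivation:
A = 33^11 mod 47  (bits of 11 = 1011)
  bit 0 = 1: r = r^2 * 33 mod 47 = 1^2 * 33 = 1*33 = 33
  bit 1 = 0: r = r^2 mod 47 = 33^2 = 8
  bit 2 = 1: r = r^2 * 33 mod 47 = 8^2 * 33 = 17*33 = 44
  bit 3 = 1: r = r^2 * 33 mod 47 = 44^2 * 33 = 9*33 = 15
  -> A = 15
B = 33^8 mod 47  (bits of 8 = 1000)
  bit 0 = 1: r = r^2 * 33 mod 47 = 1^2 * 33 = 1*33 = 33
  bit 1 = 0: r = r^2 mod 47 = 33^2 = 8
  bit 2 = 0: r = r^2 mod 47 = 8^2 = 17
  bit 3 = 0: r = r^2 mod 47 = 17^2 = 7
  -> B = 7
s = B^a = 7^11 mod 47  (bits of 11 = 1011)
  bit 0 = 1: r = r^2 * 7 mod 47 = 1^2 * 7 = 1*7 = 7
  bit 1 = 0: r = r^2 mod 47 = 7^2 = 2
  bit 2 = 1: r = r^2 * 7 mod 47 = 2^2 * 7 = 4*7 = 28
  bit 3 = 1: r = r^2 * 7 mod 47 = 28^2 * 7 = 32*7 = 36
  -> s = B^a = 36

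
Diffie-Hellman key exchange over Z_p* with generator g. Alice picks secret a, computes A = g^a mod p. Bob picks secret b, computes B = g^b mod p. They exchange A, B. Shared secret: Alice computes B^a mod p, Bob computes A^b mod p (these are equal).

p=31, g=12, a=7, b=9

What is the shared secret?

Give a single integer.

Answer: 23

Derivation:
A = 12^7 mod 31  (bits of 7 = 111)
  bit 0 = 1: r = r^2 * 12 mod 31 = 1^2 * 12 = 1*12 = 12
  bit 1 = 1: r = r^2 * 12 mod 31 = 12^2 * 12 = 20*12 = 23
  bit 2 = 1: r = r^2 * 12 mod 31 = 23^2 * 12 = 2*12 = 24
  -> A = 24
B = 12^9 mod 31  (bits of 9 = 1001)
  bit 0 = 1: r = r^2 * 12 mod 31 = 1^2 * 12 = 1*12 = 12
  bit 1 = 0: r = r^2 mod 31 = 12^2 = 20
  bit 2 = 0: r = r^2 mod 31 = 20^2 = 28
  bit 3 = 1: r = r^2 * 12 mod 31 = 28^2 * 12 = 9*12 = 15
  -> B = 15
s = B^a = 15^7 mod 31  (bits of 7 = 111)
  bit 0 = 1: r = r^2 * 15 mod 31 = 1^2 * 15 = 1*15 = 15
  bit 1 = 1: r = r^2 * 15 mod 31 = 15^2 * 15 = 8*15 = 27
  bit 2 = 1: r = r^2 * 15 mod 31 = 27^2 * 15 = 16*15 = 23
  -> s = B^a = 23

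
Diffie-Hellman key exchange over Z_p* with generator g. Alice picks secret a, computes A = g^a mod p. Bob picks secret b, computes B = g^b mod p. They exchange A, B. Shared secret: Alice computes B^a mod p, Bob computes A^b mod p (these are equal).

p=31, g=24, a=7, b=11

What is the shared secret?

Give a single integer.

Answer: 13

Derivation:
A = 24^7 mod 31  (bits of 7 = 111)
  bit 0 = 1: r = r^2 * 24 mod 31 = 1^2 * 24 = 1*24 = 24
  bit 1 = 1: r = r^2 * 24 mod 31 = 24^2 * 24 = 18*24 = 29
  bit 2 = 1: r = r^2 * 24 mod 31 = 29^2 * 24 = 4*24 = 3
  -> A = 3
B = 24^11 mod 31  (bits of 11 = 1011)
  bit 0 = 1: r = r^2 * 24 mod 31 = 1^2 * 24 = 1*24 = 24
  bit 1 = 0: r = r^2 mod 31 = 24^2 = 18
  bit 2 = 1: r = r^2 * 24 mod 31 = 18^2 * 24 = 14*24 = 26
  bit 3 = 1: r = r^2 * 24 mod 31 = 26^2 * 24 = 25*24 = 11
  -> B = 11
s = B^a = 11^7 mod 31  (bits of 7 = 111)
  bit 0 = 1: r = r^2 * 11 mod 31 = 1^2 * 11 = 1*11 = 11
  bit 1 = 1: r = r^2 * 11 mod 31 = 11^2 * 11 = 28*11 = 29
  bit 2 = 1: r = r^2 * 11 mod 31 = 29^2 * 11 = 4*11 = 13
  -> s = B^a = 13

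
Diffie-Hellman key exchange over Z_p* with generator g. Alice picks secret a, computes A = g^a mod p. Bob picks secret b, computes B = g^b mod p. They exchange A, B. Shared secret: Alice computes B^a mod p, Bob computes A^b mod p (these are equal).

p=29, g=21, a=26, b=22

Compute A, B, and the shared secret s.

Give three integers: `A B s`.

A = 21^26 mod 29  (bits of 26 = 11010)
  bit 0 = 1: r = r^2 * 21 mod 29 = 1^2 * 21 = 1*21 = 21
  bit 1 = 1: r = r^2 * 21 mod 29 = 21^2 * 21 = 6*21 = 10
  bit 2 = 0: r = r^2 mod 29 = 10^2 = 13
  bit 3 = 1: r = r^2 * 21 mod 29 = 13^2 * 21 = 24*21 = 11
  bit 4 = 0: r = r^2 mod 29 = 11^2 = 5
  -> A = 5
B = 21^22 mod 29  (bits of 22 = 10110)
  bit 0 = 1: r = r^2 * 21 mod 29 = 1^2 * 21 = 1*21 = 21
  bit 1 = 0: r = r^2 mod 29 = 21^2 = 6
  bit 2 = 1: r = r^2 * 21 mod 29 = 6^2 * 21 = 7*21 = 2
  bit 3 = 1: r = r^2 * 21 mod 29 = 2^2 * 21 = 4*21 = 26
  bit 4 = 0: r = r^2 mod 29 = 26^2 = 9
  -> B = 9
s = B^a = 9^26 mod 29  (bits of 26 = 11010)
  bit 0 = 1: r = r^2 * 9 mod 29 = 1^2 * 9 = 1*9 = 9
  bit 1 = 1: r = r^2 * 9 mod 29 = 9^2 * 9 = 23*9 = 4
  bit 2 = 0: r = r^2 mod 29 = 4^2 = 16
  bit 3 = 1: r = r^2 * 9 mod 29 = 16^2 * 9 = 24*9 = 13
  bit 4 = 0: r = r^2 mod 29 = 13^2 = 24
  -> s = B^a = 24

Answer: 5 9 24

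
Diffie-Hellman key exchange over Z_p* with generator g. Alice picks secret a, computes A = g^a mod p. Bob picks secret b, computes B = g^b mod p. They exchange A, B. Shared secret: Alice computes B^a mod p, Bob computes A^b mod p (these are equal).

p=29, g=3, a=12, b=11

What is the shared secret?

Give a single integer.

A = 3^12 mod 29  (bits of 12 = 1100)
  bit 0 = 1: r = r^2 * 3 mod 29 = 1^2 * 3 = 1*3 = 3
  bit 1 = 1: r = r^2 * 3 mod 29 = 3^2 * 3 = 9*3 = 27
  bit 2 = 0: r = r^2 mod 29 = 27^2 = 4
  bit 3 = 0: r = r^2 mod 29 = 4^2 = 16
  -> A = 16
B = 3^11 mod 29  (bits of 11 = 1011)
  bit 0 = 1: r = r^2 * 3 mod 29 = 1^2 * 3 = 1*3 = 3
  bit 1 = 0: r = r^2 mod 29 = 3^2 = 9
  bit 2 = 1: r = r^2 * 3 mod 29 = 9^2 * 3 = 23*3 = 11
  bit 3 = 1: r = r^2 * 3 mod 29 = 11^2 * 3 = 5*3 = 15
  -> B = 15
s = B^a = 15^12 mod 29  (bits of 12 = 1100)
  bit 0 = 1: r = r^2 * 15 mod 29 = 1^2 * 15 = 1*15 = 15
  bit 1 = 1: r = r^2 * 15 mod 29 = 15^2 * 15 = 22*15 = 11
  bit 2 = 0: r = r^2 mod 29 = 11^2 = 5
  bit 3 = 0: r = r^2 mod 29 = 5^2 = 25
  -> s = B^a = 25

Answer: 25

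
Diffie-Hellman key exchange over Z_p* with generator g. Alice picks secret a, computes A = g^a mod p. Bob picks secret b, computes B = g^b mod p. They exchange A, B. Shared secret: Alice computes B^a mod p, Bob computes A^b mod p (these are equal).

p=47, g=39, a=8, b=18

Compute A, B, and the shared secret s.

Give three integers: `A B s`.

Answer: 2 21 25

Derivation:
A = 39^8 mod 47  (bits of 8 = 1000)
  bit 0 = 1: r = r^2 * 39 mod 47 = 1^2 * 39 = 1*39 = 39
  bit 1 = 0: r = r^2 mod 47 = 39^2 = 17
  bit 2 = 0: r = r^2 mod 47 = 17^2 = 7
  bit 3 = 0: r = r^2 mod 47 = 7^2 = 2
  -> A = 2
B = 39^18 mod 47  (bits of 18 = 10010)
  bit 0 = 1: r = r^2 * 39 mod 47 = 1^2 * 39 = 1*39 = 39
  bit 1 = 0: r = r^2 mod 47 = 39^2 = 17
  bit 2 = 0: r = r^2 mod 47 = 17^2 = 7
  bit 3 = 1: r = r^2 * 39 mod 47 = 7^2 * 39 = 2*39 = 31
  bit 4 = 0: r = r^2 mod 47 = 31^2 = 21
  -> B = 21
s = B^a = 21^8 mod 47  (bits of 8 = 1000)
  bit 0 = 1: r = r^2 * 21 mod 47 = 1^2 * 21 = 1*21 = 21
  bit 1 = 0: r = r^2 mod 47 = 21^2 = 18
  bit 2 = 0: r = r^2 mod 47 = 18^2 = 42
  bit 3 = 0: r = r^2 mod 47 = 42^2 = 25
  -> s = B^a = 25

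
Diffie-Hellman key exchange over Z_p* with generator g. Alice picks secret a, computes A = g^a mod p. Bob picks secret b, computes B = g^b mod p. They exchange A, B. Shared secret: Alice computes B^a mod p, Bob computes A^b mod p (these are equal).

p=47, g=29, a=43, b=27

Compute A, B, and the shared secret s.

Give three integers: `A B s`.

Answer: 35 22 38

Derivation:
A = 29^43 mod 47  (bits of 43 = 101011)
  bit 0 = 1: r = r^2 * 29 mod 47 = 1^2 * 29 = 1*29 = 29
  bit 1 = 0: r = r^2 mod 47 = 29^2 = 42
  bit 2 = 1: r = r^2 * 29 mod 47 = 42^2 * 29 = 25*29 = 20
  bit 3 = 0: r = r^2 mod 47 = 20^2 = 24
  bit 4 = 1: r = r^2 * 29 mod 47 = 24^2 * 29 = 12*29 = 19
  bit 5 = 1: r = r^2 * 29 mod 47 = 19^2 * 29 = 32*29 = 35
  -> A = 35
B = 29^27 mod 47  (bits of 27 = 11011)
  bit 0 = 1: r = r^2 * 29 mod 47 = 1^2 * 29 = 1*29 = 29
  bit 1 = 1: r = r^2 * 29 mod 47 = 29^2 * 29 = 42*29 = 43
  bit 2 = 0: r = r^2 mod 47 = 43^2 = 16
  bit 3 = 1: r = r^2 * 29 mod 47 = 16^2 * 29 = 21*29 = 45
  bit 4 = 1: r = r^2 * 29 mod 47 = 45^2 * 29 = 4*29 = 22
  -> B = 22
s = B^a = 22^43 mod 47  (bits of 43 = 101011)
  bit 0 = 1: r = r^2 * 22 mod 47 = 1^2 * 22 = 1*22 = 22
  bit 1 = 0: r = r^2 mod 47 = 22^2 = 14
  bit 2 = 1: r = r^2 * 22 mod 47 = 14^2 * 22 = 8*22 = 35
  bit 3 = 0: r = r^2 mod 47 = 35^2 = 3
  bit 4 = 1: r = r^2 * 22 mod 47 = 3^2 * 22 = 9*22 = 10
  bit 5 = 1: r = r^2 * 22 mod 47 = 10^2 * 22 = 6*22 = 38
  -> s = B^a = 38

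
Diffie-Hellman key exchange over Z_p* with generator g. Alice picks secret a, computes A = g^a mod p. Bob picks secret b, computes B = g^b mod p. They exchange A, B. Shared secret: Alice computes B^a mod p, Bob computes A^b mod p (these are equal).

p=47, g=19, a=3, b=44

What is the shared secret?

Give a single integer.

A = 19^3 mod 47  (bits of 3 = 11)
  bit 0 = 1: r = r^2 * 19 mod 47 = 1^2 * 19 = 1*19 = 19
  bit 1 = 1: r = r^2 * 19 mod 47 = 19^2 * 19 = 32*19 = 44
  -> A = 44
B = 19^44 mod 47  (bits of 44 = 101100)
  bit 0 = 1: r = r^2 * 19 mod 47 = 1^2 * 19 = 1*19 = 19
  bit 1 = 0: r = r^2 mod 47 = 19^2 = 32
  bit 2 = 1: r = r^2 * 19 mod 47 = 32^2 * 19 = 37*19 = 45
  bit 3 = 1: r = r^2 * 19 mod 47 = 45^2 * 19 = 4*19 = 29
  bit 4 = 0: r = r^2 mod 47 = 29^2 = 42
  bit 5 = 0: r = r^2 mod 47 = 42^2 = 25
  -> B = 25
s = B^a = 25^3 mod 47  (bits of 3 = 11)
  bit 0 = 1: r = r^2 * 25 mod 47 = 1^2 * 25 = 1*25 = 25
  bit 1 = 1: r = r^2 * 25 mod 47 = 25^2 * 25 = 14*25 = 21
  -> s = B^a = 21

Answer: 21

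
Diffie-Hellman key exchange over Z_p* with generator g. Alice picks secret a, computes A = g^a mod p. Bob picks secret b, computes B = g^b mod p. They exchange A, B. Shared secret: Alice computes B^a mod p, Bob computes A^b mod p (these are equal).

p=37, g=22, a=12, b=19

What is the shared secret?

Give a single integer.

Answer: 26

Derivation:
A = 22^12 mod 37  (bits of 12 = 1100)
  bit 0 = 1: r = r^2 * 22 mod 37 = 1^2 * 22 = 1*22 = 22
  bit 1 = 1: r = r^2 * 22 mod 37 = 22^2 * 22 = 3*22 = 29
  bit 2 = 0: r = r^2 mod 37 = 29^2 = 27
  bit 3 = 0: r = r^2 mod 37 = 27^2 = 26
  -> A = 26
B = 22^19 mod 37  (bits of 19 = 10011)
  bit 0 = 1: r = r^2 * 22 mod 37 = 1^2 * 22 = 1*22 = 22
  bit 1 = 0: r = r^2 mod 37 = 22^2 = 3
  bit 2 = 0: r = r^2 mod 37 = 3^2 = 9
  bit 3 = 1: r = r^2 * 22 mod 37 = 9^2 * 22 = 7*22 = 6
  bit 4 = 1: r = r^2 * 22 mod 37 = 6^2 * 22 = 36*22 = 15
  -> B = 15
s = B^a = 15^12 mod 37  (bits of 12 = 1100)
  bit 0 = 1: r = r^2 * 15 mod 37 = 1^2 * 15 = 1*15 = 15
  bit 1 = 1: r = r^2 * 15 mod 37 = 15^2 * 15 = 3*15 = 8
  bit 2 = 0: r = r^2 mod 37 = 8^2 = 27
  bit 3 = 0: r = r^2 mod 37 = 27^2 = 26
  -> s = B^a = 26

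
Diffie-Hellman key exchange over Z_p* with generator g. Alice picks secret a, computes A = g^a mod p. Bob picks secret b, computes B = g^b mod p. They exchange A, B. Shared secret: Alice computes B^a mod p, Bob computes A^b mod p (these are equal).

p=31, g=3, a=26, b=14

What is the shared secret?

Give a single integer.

Answer: 19

Derivation:
A = 3^26 mod 31  (bits of 26 = 11010)
  bit 0 = 1: r = r^2 * 3 mod 31 = 1^2 * 3 = 1*3 = 3
  bit 1 = 1: r = r^2 * 3 mod 31 = 3^2 * 3 = 9*3 = 27
  bit 2 = 0: r = r^2 mod 31 = 27^2 = 16
  bit 3 = 1: r = r^2 * 3 mod 31 = 16^2 * 3 = 8*3 = 24
  bit 4 = 0: r = r^2 mod 31 = 24^2 = 18
  -> A = 18
B = 3^14 mod 31  (bits of 14 = 1110)
  bit 0 = 1: r = r^2 * 3 mod 31 = 1^2 * 3 = 1*3 = 3
  bit 1 = 1: r = r^2 * 3 mod 31 = 3^2 * 3 = 9*3 = 27
  bit 2 = 1: r = r^2 * 3 mod 31 = 27^2 * 3 = 16*3 = 17
  bit 3 = 0: r = r^2 mod 31 = 17^2 = 10
  -> B = 10
s = B^a = 10^26 mod 31  (bits of 26 = 11010)
  bit 0 = 1: r = r^2 * 10 mod 31 = 1^2 * 10 = 1*10 = 10
  bit 1 = 1: r = r^2 * 10 mod 31 = 10^2 * 10 = 7*10 = 8
  bit 2 = 0: r = r^2 mod 31 = 8^2 = 2
  bit 3 = 1: r = r^2 * 10 mod 31 = 2^2 * 10 = 4*10 = 9
  bit 4 = 0: r = r^2 mod 31 = 9^2 = 19
  -> s = B^a = 19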